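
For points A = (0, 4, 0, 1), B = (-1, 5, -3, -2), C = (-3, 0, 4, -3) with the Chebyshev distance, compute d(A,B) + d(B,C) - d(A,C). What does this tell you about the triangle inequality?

d(A,B) = max(1, 1, 3, 3) = 3, d(B,C) = max(2, 5, 7, 1) = 7, d(A,C) = max(3, 4, 4, 4) = 4.
d(A,B) + d(B,C) - d(A,C) = 3 + 7 - 4 = 10 - 4 = 6. This is ≥ 0, so the triangle inequality holds for these points.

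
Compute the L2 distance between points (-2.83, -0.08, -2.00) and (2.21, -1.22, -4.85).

(Σ|x_i - y_i|^2)^(1/2) = (|-2.83 - 2.21|^2 + |-0.08 - (-1.22)|^2 + |-2 - (-4.85)|^2)^(1/2)
= (5.04^2 + 1.14^2 + 2.85^2)^(1/2) = (25.4016 + 1.2996 + 8.1225)^(1/2) = (34.8237)^(1/2) ≈ 5.9012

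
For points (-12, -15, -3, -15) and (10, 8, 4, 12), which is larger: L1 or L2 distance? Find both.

L1 = |-12 - 10| + |-15 - 8| + |-3 - 4| + |-15 - 12| = 22 + 23 + 7 + 27 = 79
L2 = √(22² + 23² + 7² + 27²) = √1791 ≈ 42.3202
L1 ≥ L2 always (equality iff movement is along one axis); L1 > L2 here.
Ratio L1/L2 = 79/√1791 ≈ 1.8667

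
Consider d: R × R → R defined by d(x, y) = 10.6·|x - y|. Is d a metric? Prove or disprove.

Yes. Since |x - y| is a metric on R and 10.6 > 0, the positive scalar multiple 10.6·|x - y| is also a metric: scaling by a positive constant preserves non-negativity, identity (d=0 ⟺ |x-y|=0 ⟺ x=y), symmetry, and the triangle inequality.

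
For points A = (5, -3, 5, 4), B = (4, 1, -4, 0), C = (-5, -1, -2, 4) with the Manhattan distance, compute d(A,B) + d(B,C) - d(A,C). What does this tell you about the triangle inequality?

d(A,B) = 1 + 4 + 9 + 4 = 18, d(B,C) = 9 + 2 + 2 + 4 = 17, d(A,C) = 10 + 2 + 7 + 0 = 19.
d(A,B) + d(B,C) - d(A,C) = 18 + 17 - 19 = 35 - 19 = 16. This is ≥ 0, so the triangle inequality holds for these points.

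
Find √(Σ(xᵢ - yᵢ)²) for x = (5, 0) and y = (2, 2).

√(Σ(x_i - y_i)²) = √((5 - 2)² + (0 - 2)²)
= √(3² + (-2)²) = √(9 + 4) = √13 ≈ 3.6056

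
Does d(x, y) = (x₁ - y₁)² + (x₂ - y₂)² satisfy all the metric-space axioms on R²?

No. The squared Euclidean distance fails the triangle inequality. Counterexample: x = (0, 0), y = (4, 3), z = (8, 6). d(x,z) = 8² + 6² = 100, but d(x,y) + d(y,z) = (4² + 3²) + (4² + 3²) = 25 + 25 = 50. Since 100 > 50, the triangle inequality is violated. (Note: √d, the ordinary Euclidean distance, IS a metric.)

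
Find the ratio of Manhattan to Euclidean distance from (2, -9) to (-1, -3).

L1 = |2 - (-1)| + |-9 - (-3)| = 3 + 6 = 9
L2 = √(3² + 6²) = √45 ≈ 6.7082
L1 ≥ L2 always (equality iff movement is along one axis); L1 > L2 here.
Ratio L1/L2 = 9/√45 ≈ 1.3416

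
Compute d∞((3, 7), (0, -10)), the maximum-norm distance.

max(|x_i - y_i|) = max(|3 - 0|, |7 - (-10)|) = max(3, 17) = 17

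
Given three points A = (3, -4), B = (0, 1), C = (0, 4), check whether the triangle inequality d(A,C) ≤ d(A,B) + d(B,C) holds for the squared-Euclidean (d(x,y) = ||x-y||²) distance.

d(A,B) = 3² + 5² = 34, d(B,C) = 0² + 3² = 9, d(A,C) = 3² + 8² = 73.
d(A,C) = 73 > 34 + 9 = 43. Triangle inequality is VIOLATED. (Squared-Euclidean is not a metric — this is a counterexample.)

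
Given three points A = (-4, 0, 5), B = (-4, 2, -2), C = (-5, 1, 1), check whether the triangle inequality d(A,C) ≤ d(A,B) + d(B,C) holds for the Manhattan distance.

d(A,B) = 0 + 2 + 7 = 9, d(B,C) = 1 + 1 + 3 = 5, d(A,C) = 1 + 1 + 4 = 6.
d(A,C) = 6 ≤ 9 + 5 = 14. Triangle inequality is satisfied.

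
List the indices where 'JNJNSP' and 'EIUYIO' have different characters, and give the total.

Differing positions: 1, 2, 3, 4, 5, 6. Hamming distance = 6.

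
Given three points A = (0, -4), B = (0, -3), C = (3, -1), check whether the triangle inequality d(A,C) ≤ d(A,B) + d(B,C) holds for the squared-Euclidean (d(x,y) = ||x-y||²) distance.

d(A,B) = 0² + 1² = 1, d(B,C) = 3² + 2² = 13, d(A,C) = 3² + 3² = 18.
d(A,C) = 18 > 1 + 13 = 14. Triangle inequality is VIOLATED. (Squared-Euclidean is not a metric — this is a counterexample.)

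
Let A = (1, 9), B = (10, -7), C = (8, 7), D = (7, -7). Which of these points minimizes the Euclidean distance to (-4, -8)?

Distances: d(A) ≈ 17.72, d(B) ≈ 14.0357, d(C) ≈ 19.2094, d(D) ≈ 11.0454. Nearest: D = (7, -7) with distance 11.0454.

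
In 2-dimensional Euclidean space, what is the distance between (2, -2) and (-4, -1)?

√(Σ(x_i - y_i)²) = √((2 - (-4))² + (-2 - (-1))²)
= √(6² + (-1)²) = √(36 + 1) = √37 ≈ 6.0828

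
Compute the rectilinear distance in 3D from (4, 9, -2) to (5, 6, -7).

Σ|x_i - y_i| = |4 - 5| + |9 - 6| + |-2 - (-7)| = 1 + 3 + 5 = 9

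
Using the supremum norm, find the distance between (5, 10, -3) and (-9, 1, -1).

max(|x_i - y_i|) = max(|5 - (-9)|, |10 - 1|, |-3 - (-1)|) = max(14, 9, 2) = 14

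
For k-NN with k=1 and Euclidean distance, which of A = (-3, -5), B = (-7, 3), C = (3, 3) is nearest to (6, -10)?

Distances: d(A) ≈ 10.2956, d(B) ≈ 18.3848, d(C) ≈ 13.3417. Nearest: A = (-3, -5) with distance 10.2956.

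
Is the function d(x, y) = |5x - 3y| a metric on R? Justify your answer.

No. d fails symmetry: d(8, 2) = |5·8 - 3·2| = |34| = 34, but d(2, 8) = |5·2 - 3·8| = |-14| = 14. Since 34 ≠ 14, d(x,y) ≠ d(y,x) in general.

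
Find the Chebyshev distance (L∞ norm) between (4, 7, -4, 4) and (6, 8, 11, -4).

max(|x_i - y_i|) = max(|4 - 6|, |7 - 8|, |-4 - 11|, |4 - (-4)|) = max(2, 1, 15, 8) = 15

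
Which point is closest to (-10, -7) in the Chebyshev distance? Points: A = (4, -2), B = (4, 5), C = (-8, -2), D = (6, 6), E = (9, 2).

Distances: d(A) = 14, d(B) = 14, d(C) = 5, d(D) = 16, d(E) = 19. Nearest: C = (-8, -2) with distance 5.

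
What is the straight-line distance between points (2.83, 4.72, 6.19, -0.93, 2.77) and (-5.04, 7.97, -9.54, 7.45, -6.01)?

√(Σ(x_i - y_i)²) = √((2.83 - (-5.04))² + (4.72 - 7.97)² + (6.19 - (-9.54))² + (-0.93 - 7.45)² + (2.77 - (-6.01))²)
= √(7.87² + (-3.25)² + 15.73² + (-8.38)² + 8.78²) = √(61.9369 + 10.5625 + 247.4329 + 70.2244 + 77.0884) = √467.2451 ≈ 21.6159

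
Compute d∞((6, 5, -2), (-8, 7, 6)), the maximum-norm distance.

max(|x_i - y_i|) = max(|6 - (-8)|, |5 - 7|, |-2 - 6|) = max(14, 2, 8) = 14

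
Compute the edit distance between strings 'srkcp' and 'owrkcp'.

Let D[i][j] be the edit distance between the first i characters of 'srkcp' and the first j characters of 'owrkcp', with D[i][0] = i, D[0][j] = j, and D[i][j] = D[i-1][j-1] if the characters match, else 1 + min(D[i-1][j], D[i][j-1], D[i-1][j-1]). Filling the table (rows: prefixes of 'srkcp', columns: prefixes of 'owrkcp'):
     ε  o  w  r  k  c  p
  ε  0  1  2  3  4  5  6
  s  1  1  2  3  4  5  6
  r  2  2  2  2  3  4  5
  k  3  3  3  3  2  3  4
  c  4  4  4  4  3  2  3
  p  5  5  5  5  4  3  2
The bottom-right entry gives D[5][6] = 2, so no sequence of fewer than 2 edits works. Backtracking through the table gives one optimal edit sequence (2 edits):
  srkcp → osrkcp (ins o @1)
  osrkcp → owrkcp (sub s→w @2)
Edit distance = 2.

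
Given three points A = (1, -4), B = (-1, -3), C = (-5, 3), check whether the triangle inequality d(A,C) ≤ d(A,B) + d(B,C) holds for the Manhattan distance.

d(A,B) = 2 + 1 = 3, d(B,C) = 4 + 6 = 10, d(A,C) = 6 + 7 = 13.
d(A,C) = 13 ≤ 3 + 10 = 13. Triangle inequality is satisfied.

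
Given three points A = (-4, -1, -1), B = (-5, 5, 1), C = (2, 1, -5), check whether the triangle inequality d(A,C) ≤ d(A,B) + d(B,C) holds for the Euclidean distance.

d(A,B) = √(1² + 6² + 2²) = √41 ≈ 6.4031, d(B,C) = √(7² + 4² + 6²) = √101 ≈ 10.0499, d(A,C) = √(6² + 2² + 4²) = √56 ≈ 7.4833.
d(A,C) ≈ 7.4833 ≤ 6.4031 + 10.0499 = 16.453. Triangle inequality is satisfied.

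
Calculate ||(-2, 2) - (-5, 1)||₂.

√(Σ(x_i - y_i)²) = √((-2 - (-5))² + (2 - 1)²)
= √(3² + 1²) = √(9 + 1) = √10 ≈ 3.1623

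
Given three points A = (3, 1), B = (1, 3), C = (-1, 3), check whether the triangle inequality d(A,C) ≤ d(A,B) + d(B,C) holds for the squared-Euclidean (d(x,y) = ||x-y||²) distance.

d(A,B) = 2² + 2² = 8, d(B,C) = 2² + 0² = 4, d(A,C) = 4² + 2² = 20.
d(A,C) = 20 > 8 + 4 = 12. Triangle inequality is VIOLATED. (Squared-Euclidean is not a metric — this is a counterexample.)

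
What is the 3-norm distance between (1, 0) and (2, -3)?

(Σ|x_i - y_i|^3)^(1/3) = (|1 - 2|^3 + |0 - (-3)|^3)^(1/3)
= (1^3 + 3^3)^(1/3) = (1 + 27)^(1/3) = (28)^(1/3) ≈ 3.0366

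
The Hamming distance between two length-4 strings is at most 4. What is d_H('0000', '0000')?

Differing positions: none. Hamming distance = 0. The maximum possible Hamming distance for length-4 strings is 4, so d_H/4 = 0/4 = 0.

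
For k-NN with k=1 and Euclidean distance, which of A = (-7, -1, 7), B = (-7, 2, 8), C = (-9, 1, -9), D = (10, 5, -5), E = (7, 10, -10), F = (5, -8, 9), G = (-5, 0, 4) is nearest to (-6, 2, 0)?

Distances: d(A) ≈ 7.6811, d(B) ≈ 8.0623, d(C) ≈ 9.5394, d(D) ≈ 17.0294, d(E) ≈ 18.2483, d(F) ≈ 17.3781, d(G) ≈ 4.5826. Nearest: G = (-5, 0, 4) with distance 4.5826.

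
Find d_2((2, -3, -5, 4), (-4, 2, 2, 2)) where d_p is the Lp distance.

(Σ|x_i - y_i|^2)^(1/2) = (|2 - (-4)|^2 + |-3 - 2|^2 + |-5 - 2|^2 + |4 - 2|^2)^(1/2)
= (6^2 + 5^2 + 7^2 + 2^2)^(1/2) = (36 + 25 + 49 + 4)^(1/2) = (114)^(1/2) ≈ 10.6771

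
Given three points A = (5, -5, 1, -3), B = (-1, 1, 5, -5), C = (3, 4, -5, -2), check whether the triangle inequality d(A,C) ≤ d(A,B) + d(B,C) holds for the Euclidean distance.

d(A,B) = √(6² + 6² + 4² + 2²) = √92 ≈ 9.5917, d(B,C) = √(4² + 3² + 10² + 3²) = √134 ≈ 11.5758, d(A,C) = √(2² + 9² + 6² + 1²) = √122 ≈ 11.0454.
d(A,C) ≈ 11.0454 ≤ 9.5917 + 11.5758 = 21.1675. Triangle inequality is satisfied.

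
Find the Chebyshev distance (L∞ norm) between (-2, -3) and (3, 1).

max(|x_i - y_i|) = max(|-2 - 3|, |-3 - 1|) = max(5, 4) = 5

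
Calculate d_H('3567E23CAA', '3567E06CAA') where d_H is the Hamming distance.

Differing positions: 6, 7. Hamming distance = 2.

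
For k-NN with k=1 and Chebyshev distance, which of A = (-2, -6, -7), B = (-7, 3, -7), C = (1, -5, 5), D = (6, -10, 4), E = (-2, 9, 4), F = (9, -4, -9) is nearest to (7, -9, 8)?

Distances: d(A) = 15, d(B) = 15, d(C) = 6, d(D) = 4, d(E) = 18, d(F) = 17. Nearest: D = (6, -10, 4) with distance 4.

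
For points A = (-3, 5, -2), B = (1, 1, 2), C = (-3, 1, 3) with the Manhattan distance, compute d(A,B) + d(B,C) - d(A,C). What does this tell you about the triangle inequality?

d(A,B) = 4 + 4 + 4 = 12, d(B,C) = 4 + 0 + 1 = 5, d(A,C) = 0 + 4 + 5 = 9.
d(A,B) + d(B,C) - d(A,C) = 12 + 5 - 9 = 17 - 9 = 8. This is ≥ 0, so the triangle inequality holds for these points.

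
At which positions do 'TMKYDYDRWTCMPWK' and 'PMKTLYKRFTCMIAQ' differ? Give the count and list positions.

Differing positions: 1, 4, 5, 7, 9, 13, 14, 15. Hamming distance = 8.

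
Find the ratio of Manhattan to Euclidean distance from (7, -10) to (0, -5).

L1 = |7 - 0| + |-10 - (-5)| = 7 + 5 = 12
L2 = √(7² + 5²) = √74 ≈ 8.6023
L1 ≥ L2 always (equality iff movement is along one axis); L1 > L2 here.
Ratio L1/L2 = 12/√74 ≈ 1.395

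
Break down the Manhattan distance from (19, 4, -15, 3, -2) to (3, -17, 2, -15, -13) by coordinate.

Σ|x_i - y_i| = |19 - 3| + |4 - (-17)| + |-15 - 2| + |3 - (-15)| + |-2 - (-13)| = 16 + 21 + 17 + 18 + 11 = 83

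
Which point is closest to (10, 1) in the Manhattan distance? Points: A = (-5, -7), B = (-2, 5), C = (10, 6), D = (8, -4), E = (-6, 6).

Distances: d(A) = 23, d(B) = 16, d(C) = 5, d(D) = 7, d(E) = 21. Nearest: C = (10, 6) with distance 5.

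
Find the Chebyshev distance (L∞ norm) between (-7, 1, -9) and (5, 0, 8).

max(|x_i - y_i|) = max(|-7 - 5|, |1 - 0|, |-9 - 8|) = max(12, 1, 17) = 17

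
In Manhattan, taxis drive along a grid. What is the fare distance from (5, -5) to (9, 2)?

Σ|x_i - y_i| = |5 - 9| + |-5 - 2| = 4 + 7 = 11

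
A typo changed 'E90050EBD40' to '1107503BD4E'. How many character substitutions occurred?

Differing positions: 1, 2, 4, 7, 11. Hamming distance = 5.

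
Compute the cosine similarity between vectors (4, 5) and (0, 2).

With u = (4, 5), v = (0, 2):
u·v = 4·0 + 5·2 = 0 + 10 = 10.
|u| = √(4² + 5²) = √41, |v| = √(0² + 2²) = √4, so |u||v| = √(41·4) = √164.
cos θ = (u·v)/(|u||v|) = 10/√164 ≈ 0.7809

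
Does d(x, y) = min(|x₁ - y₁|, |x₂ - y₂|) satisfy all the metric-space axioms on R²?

No. d fails identity of indiscernibles: take x = (3, 0) and y = (3, 4). Then d(x,y) = min(|3 - 3|, |0 - 4|) = min(0, 4) = 0, yet x ≠ y.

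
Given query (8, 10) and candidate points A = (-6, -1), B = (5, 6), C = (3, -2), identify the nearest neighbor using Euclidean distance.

Distances: d(A) ≈ 17.8045, d(B) = 5, d(C) = 13. Nearest: B = (5, 6) with distance 5.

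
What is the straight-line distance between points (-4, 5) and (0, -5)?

√(Σ(x_i - y_i)²) = √((-4 - 0)² + (5 - (-5))²)
= √((-4)² + 10²) = √(16 + 100) = √116 ≈ 10.7703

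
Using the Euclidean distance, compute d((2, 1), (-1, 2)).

(Σ|x_i - y_i|^2)^(1/2) = (|2 - (-1)|^2 + |1 - 2|^2)^(1/2)
= (3^2 + 1^2)^(1/2) = (9 + 1)^(1/2) = (10)^(1/2) ≈ 3.1623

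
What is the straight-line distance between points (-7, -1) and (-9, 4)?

√(Σ(x_i - y_i)²) = √((-7 - (-9))² + (-1 - 4)²)
= √(2² + (-5)²) = √(4 + 25) = √29 ≈ 5.3852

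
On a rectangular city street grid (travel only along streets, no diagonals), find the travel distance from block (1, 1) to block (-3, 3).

Σ|x_i - y_i| = |1 - (-3)| + |1 - 3| = 4 + 2 = 6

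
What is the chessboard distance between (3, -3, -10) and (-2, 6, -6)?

max(|x_i - y_i|) = max(|3 - (-2)|, |-3 - 6|, |-10 - (-6)|) = max(5, 9, 4) = 9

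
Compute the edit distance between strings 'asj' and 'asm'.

Let D[i][j] be the edit distance between the first i characters of 'asj' and the first j characters of 'asm', with D[i][0] = i, D[0][j] = j, and D[i][j] = D[i-1][j-1] if the characters match, else 1 + min(D[i-1][j], D[i][j-1], D[i-1][j-1]). Filling the table (rows: prefixes of 'asj', columns: prefixes of 'asm'):
     ε  a  s  m
  ε  0  1  2  3
  a  1  0  1  2
  s  2  1  0  1
  j  3  2  1  1
The bottom-right entry gives D[3][3] = 1, so no sequence of fewer than 1 edit works. Backtracking through the table gives one optimal edit sequence (1 edit):
  asj → asm (sub j→m @3)
Edit distance = 1.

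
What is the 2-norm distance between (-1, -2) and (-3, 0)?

(Σ|x_i - y_i|^2)^(1/2) = (|-1 - (-3)|^2 + |-2 - 0|^2)^(1/2)
= (2^2 + 2^2)^(1/2) = (4 + 4)^(1/2) = (8)^(1/2) ≈ 2.8284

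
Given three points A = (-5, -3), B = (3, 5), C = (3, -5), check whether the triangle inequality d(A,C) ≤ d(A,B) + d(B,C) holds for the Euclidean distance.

d(A,B) = √(8² + 8²) = √128 ≈ 11.3137, d(B,C) = √(0² + 10²) = √100 = 10, d(A,C) = √(8² + 2²) = √68 ≈ 8.2462.
d(A,C) ≈ 8.2462 ≤ 11.3137 + 10 = 21.3137. Triangle inequality is satisfied.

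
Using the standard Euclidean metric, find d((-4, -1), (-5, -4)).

√(Σ(x_i - y_i)²) = √((-4 - (-5))² + (-1 - (-4))²)
= √(1² + 3²) = √(1 + 9) = √10 ≈ 3.1623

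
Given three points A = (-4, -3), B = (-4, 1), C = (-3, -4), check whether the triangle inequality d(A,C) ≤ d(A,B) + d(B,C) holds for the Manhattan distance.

d(A,B) = 0 + 4 = 4, d(B,C) = 1 + 5 = 6, d(A,C) = 1 + 1 = 2.
d(A,C) = 2 ≤ 4 + 6 = 10. Triangle inequality is satisfied.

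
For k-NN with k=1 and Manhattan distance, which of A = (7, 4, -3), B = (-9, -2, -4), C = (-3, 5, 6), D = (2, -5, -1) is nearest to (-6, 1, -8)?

Distances: d(A) = 21, d(B) = 10, d(C) = 21, d(D) = 21. Nearest: B = (-9, -2, -4) with distance 10.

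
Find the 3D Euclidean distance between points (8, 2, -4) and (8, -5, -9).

√(Σ(x_i - y_i)²) = √((8 - 8)² + (2 - (-5))² + (-4 - (-9))²)
= √(0² + 7² + 5²) = √(0 + 49 + 25) = √74 ≈ 8.6023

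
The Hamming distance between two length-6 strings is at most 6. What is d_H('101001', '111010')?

Differing positions: 2, 5, 6. Hamming distance = 3. The maximum possible Hamming distance for length-6 strings is 6, so d_H/6 = 3/6 = 0.5.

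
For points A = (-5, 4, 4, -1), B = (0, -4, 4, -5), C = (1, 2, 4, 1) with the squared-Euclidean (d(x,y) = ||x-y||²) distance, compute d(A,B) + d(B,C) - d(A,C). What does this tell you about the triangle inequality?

d(A,B) = 5² + 8² + 0² + 4² = 105, d(B,C) = 1² + 6² + 0² + 6² = 73, d(A,C) = 6² + 2² + 0² + 2² = 44.
d(A,B) + d(B,C) - d(A,C) = 105 + 73 - 44 = 178 - 44 = 134. This is ≥ 0, so the triangle inequality holds for these points.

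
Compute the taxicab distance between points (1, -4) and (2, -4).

Σ|x_i - y_i| = |1 - 2| + |-4 - (-4)| = 1 + 0 = 1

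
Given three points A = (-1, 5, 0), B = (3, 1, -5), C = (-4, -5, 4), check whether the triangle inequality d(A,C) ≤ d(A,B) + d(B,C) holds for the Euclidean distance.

d(A,B) = √(4² + 4² + 5²) = √57 ≈ 7.5498, d(B,C) = √(7² + 6² + 9²) = √166 ≈ 12.8841, d(A,C) = √(3² + 10² + 4²) = √125 ≈ 11.1803.
d(A,C) ≈ 11.1803 ≤ 7.5498 + 12.8841 = 20.4339. Triangle inequality is satisfied.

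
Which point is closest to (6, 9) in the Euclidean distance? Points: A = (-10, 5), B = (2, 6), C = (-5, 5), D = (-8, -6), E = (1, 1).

Distances: d(A) ≈ 16.4924, d(B) = 5, d(C) ≈ 11.7047, d(D) ≈ 20.5183, d(E) ≈ 9.434. Nearest: B = (2, 6) with distance 5.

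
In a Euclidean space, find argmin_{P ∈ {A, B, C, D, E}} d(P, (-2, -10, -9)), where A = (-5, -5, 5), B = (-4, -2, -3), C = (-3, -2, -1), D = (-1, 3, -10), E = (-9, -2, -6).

Distances: d(A) ≈ 15.1658, d(B) ≈ 10.198, d(C) ≈ 11.3578, d(D) ≈ 13.0767, d(E) ≈ 11.0454. Nearest: B = (-4, -2, -3) with distance 10.198.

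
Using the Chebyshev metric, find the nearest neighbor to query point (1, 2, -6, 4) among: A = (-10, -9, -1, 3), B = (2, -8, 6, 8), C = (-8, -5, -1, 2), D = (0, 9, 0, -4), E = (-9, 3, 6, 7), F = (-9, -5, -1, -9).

Distances: d(A) = 11, d(B) = 12, d(C) = 9, d(D) = 8, d(E) = 12, d(F) = 13. Nearest: D = (0, 9, 0, -4) with distance 8.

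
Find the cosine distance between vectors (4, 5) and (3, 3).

With u = (4, 5), v = (3, 3):
u·v = 4·3 + 5·3 = 12 + 15 = 27.
|u| = √(4² + 5²) = √41, |v| = √(3² + 3²) = √18, so |u||v| = √(41·18) = √738.
cos θ = (u·v)/(|u||v|) = 27/√738 ≈ 0.9939
Cosine distance = 1 - cos θ ≈ 1 - 0.9939 = 0.0061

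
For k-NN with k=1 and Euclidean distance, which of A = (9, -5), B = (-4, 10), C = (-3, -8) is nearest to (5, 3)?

Distances: d(A) ≈ 8.9443, d(B) ≈ 11.4018, d(C) ≈ 13.6015. Nearest: A = (9, -5) with distance 8.9443.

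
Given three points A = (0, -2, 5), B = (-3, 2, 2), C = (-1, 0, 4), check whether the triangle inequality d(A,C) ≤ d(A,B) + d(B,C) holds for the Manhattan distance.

d(A,B) = 3 + 4 + 3 = 10, d(B,C) = 2 + 2 + 2 = 6, d(A,C) = 1 + 2 + 1 = 4.
d(A,C) = 4 ≤ 10 + 6 = 16. Triangle inequality is satisfied.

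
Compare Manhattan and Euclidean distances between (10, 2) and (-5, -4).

L1 = |10 - (-5)| + |2 - (-4)| = 15 + 6 = 21
L2 = √(15² + 6²) = √261 ≈ 16.1555
L1 ≥ L2 always (equality iff movement is along one axis); L1 > L2 here.
Ratio L1/L2 = 21/√261 ≈ 1.2999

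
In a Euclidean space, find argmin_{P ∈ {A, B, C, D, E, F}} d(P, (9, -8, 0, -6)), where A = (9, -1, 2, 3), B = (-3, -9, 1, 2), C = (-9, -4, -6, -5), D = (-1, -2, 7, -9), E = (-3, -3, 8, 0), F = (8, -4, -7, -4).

Distances: d(A) ≈ 11.5758, d(B) ≈ 14.4914, d(C) ≈ 19.4165, d(D) ≈ 13.9284, d(E) ≈ 16.4012, d(F) ≈ 8.3666. Nearest: F = (8, -4, -7, -4) with distance 8.3666.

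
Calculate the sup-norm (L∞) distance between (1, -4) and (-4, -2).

max(|x_i - y_i|) = max(|1 - (-4)|, |-4 - (-2)|) = max(5, 2) = 5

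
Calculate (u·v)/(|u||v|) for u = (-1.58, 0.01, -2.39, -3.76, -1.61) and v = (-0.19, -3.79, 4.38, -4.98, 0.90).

With u = (-1.58, 0.01, -2.39, -3.76, -1.61), v = (-0.19, -3.79, 4.38, -4.98, 0.90):
u·v = (-1.58)·(-0.19) + 0.01·(-3.79) + (-2.39)·4.38 + (-3.76)·(-4.98) + (-1.61)·0.9 = 0.3002 + (-0.0379) + (-10.4682) + 18.7248 + (-1.449) = 7.0699.
|u| = √((-1.58)² + 0.01² + (-2.39)² + (-3.76)² + (-1.61)²) = √(2.4964 + 0.0001 + 5.7121 + 14.1376 + 2.5921) = √24.9383, |v| = √((-0.19)² + (-3.79)² + 4.38² + (-4.98)² + 0.9²) = √(0.0361 + 14.3641 + 19.1844 + 24.8004 + 0.81) = √59.195.
cos θ = (u·v)/(|u||v|) = 7.0699/(√24.9383·√59.195) ≈ 0.184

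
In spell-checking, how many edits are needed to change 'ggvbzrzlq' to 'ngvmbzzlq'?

Let D[i][j] be the edit distance between the first i characters of 'ggvbzrzlq' and the first j characters of 'ngvmbzzlq', with D[i][0] = i, D[0][j] = j, and D[i][j] = D[i-1][j-1] if the characters match, else 1 + min(D[i-1][j], D[i][j-1], D[i-1][j-1]). Filling the table (rows: prefixes of 'ggvbzrzlq', columns: prefixes of 'ngvmbzzlq'):
     ε  n  g  v  m  b  z  z  l  q
  ε  0  1  2  3  4  5  6  7  8  9
  g  1  1  1  2  3  4  5  6  7  8
  g  2  2  1  2  3  4  5  6  7  8
  v  3  3  2  1  2  3  4  5  6  7
  b  4  4  3  2  2  2  3  4  5  6
  z  5  5  4  3  3  3  2  3  4  5
  r  6  6  5  4  4  4  3  3  4  5
  z  7  7  6  5  5  5  4  3  4  5
  l  8  8  7  6  6  6  5  4  3  4
  q  9  9  8  7  7  7  6  5  4  3
The bottom-right entry gives D[9][9] = 3, so no sequence of fewer than 3 edits works. Backtracking through the table gives one optimal edit sequence (3 edits):
  ggvbzrzlq → ngvbzrzlq (sub g→n @1)
  ngvbzrzlq → ngvmbzrzlq (ins m @4)
  ngvmbzrzlq → ngvmbzzlq (del r @7)
Edit distance = 3.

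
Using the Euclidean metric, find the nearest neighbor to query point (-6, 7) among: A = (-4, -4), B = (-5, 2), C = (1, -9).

Distances: d(A) ≈ 11.1803, d(B) ≈ 5.099, d(C) ≈ 17.4642. Nearest: B = (-5, 2) with distance 5.099.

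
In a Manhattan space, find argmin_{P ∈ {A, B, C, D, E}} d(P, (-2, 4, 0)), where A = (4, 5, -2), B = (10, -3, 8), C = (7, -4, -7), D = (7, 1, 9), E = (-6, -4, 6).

Distances: d(A) = 9, d(B) = 27, d(C) = 24, d(D) = 21, d(E) = 18. Nearest: A = (4, 5, -2) with distance 9.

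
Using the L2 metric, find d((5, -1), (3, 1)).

√(Σ(x_i - y_i)²) = √((5 - 3)² + (-1 - 1)²)
= √(2² + (-2)²) = √(4 + 4) = √8 ≈ 2.8284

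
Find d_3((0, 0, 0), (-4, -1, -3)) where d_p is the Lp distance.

(Σ|x_i - y_i|^3)^(1/3) = (|0 - (-4)|^3 + |0 - (-1)|^3 + |0 - (-3)|^3)^(1/3)
= (4^3 + 1^3 + 3^3)^(1/3) = (64 + 1 + 27)^(1/3) = (92)^(1/3) ≈ 4.5144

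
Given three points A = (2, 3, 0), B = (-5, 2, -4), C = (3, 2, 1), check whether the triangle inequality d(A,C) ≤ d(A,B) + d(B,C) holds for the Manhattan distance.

d(A,B) = 7 + 1 + 4 = 12, d(B,C) = 8 + 0 + 5 = 13, d(A,C) = 1 + 1 + 1 = 3.
d(A,C) = 3 ≤ 12 + 13 = 25. Triangle inequality is satisfied.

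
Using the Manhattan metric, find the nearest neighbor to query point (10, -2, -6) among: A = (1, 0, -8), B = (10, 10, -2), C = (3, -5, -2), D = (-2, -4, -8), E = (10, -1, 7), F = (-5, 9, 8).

Distances: d(A) = 13, d(B) = 16, d(C) = 14, d(D) = 16, d(E) = 14, d(F) = 40. Nearest: A = (1, 0, -8) with distance 13.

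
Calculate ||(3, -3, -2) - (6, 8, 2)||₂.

√(Σ(x_i - y_i)²) = √((3 - 6)² + (-3 - 8)² + (-2 - 2)²)
= √((-3)² + (-11)² + (-4)²) = √(9 + 121 + 16) = √146 ≈ 12.083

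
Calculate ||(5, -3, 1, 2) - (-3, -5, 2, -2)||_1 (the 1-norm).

Σ|x_i - y_i| = |5 - (-3)| + |-3 - (-5)| + |1 - 2| + |2 - (-2)| = 8 + 2 + 1 + 4 = 15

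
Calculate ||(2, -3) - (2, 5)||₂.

√(Σ(x_i - y_i)²) = √((2 - 2)² + (-3 - 5)²)
= √(0² + (-8)²) = √(0 + 64) = √64 = 8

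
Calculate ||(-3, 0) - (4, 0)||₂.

√(Σ(x_i - y_i)²) = √((-3 - 4)² + (0 - 0)²)
= √((-7)² + 0²) = √(49 + 0) = √49 = 7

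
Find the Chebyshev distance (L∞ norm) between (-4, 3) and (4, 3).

max(|x_i - y_i|) = max(|-4 - 4|, |3 - 3|) = max(8, 0) = 8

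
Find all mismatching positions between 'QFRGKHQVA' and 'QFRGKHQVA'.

Differing positions: none. Hamming distance = 0.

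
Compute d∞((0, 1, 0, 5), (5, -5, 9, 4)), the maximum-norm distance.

max(|x_i - y_i|) = max(|0 - 5|, |1 - (-5)|, |0 - 9|, |5 - 4|) = max(5, 6, 9, 1) = 9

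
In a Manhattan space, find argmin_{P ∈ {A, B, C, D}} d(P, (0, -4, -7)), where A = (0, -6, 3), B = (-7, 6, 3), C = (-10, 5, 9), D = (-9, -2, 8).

Distances: d(A) = 12, d(B) = 27, d(C) = 35, d(D) = 26. Nearest: A = (0, -6, 3) with distance 12.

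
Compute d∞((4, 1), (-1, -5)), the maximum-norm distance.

max(|x_i - y_i|) = max(|4 - (-1)|, |1 - (-5)|) = max(5, 6) = 6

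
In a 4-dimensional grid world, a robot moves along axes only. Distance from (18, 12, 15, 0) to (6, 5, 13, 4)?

Σ|x_i - y_i| = |18 - 6| + |12 - 5| + |15 - 13| + |0 - 4| = 12 + 7 + 2 + 4 = 25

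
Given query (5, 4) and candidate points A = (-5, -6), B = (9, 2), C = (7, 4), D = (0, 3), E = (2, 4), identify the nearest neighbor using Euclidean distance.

Distances: d(A) ≈ 14.1421, d(B) ≈ 4.4721, d(C) = 2, d(D) ≈ 5.099, d(E) = 3. Nearest: C = (7, 4) with distance 2.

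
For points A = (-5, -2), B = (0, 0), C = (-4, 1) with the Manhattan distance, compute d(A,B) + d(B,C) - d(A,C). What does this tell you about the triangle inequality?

d(A,B) = 5 + 2 = 7, d(B,C) = 4 + 1 = 5, d(A,C) = 1 + 3 = 4.
d(A,B) + d(B,C) - d(A,C) = 7 + 5 - 4 = 12 - 4 = 8. This is ≥ 0, so the triangle inequality holds for these points.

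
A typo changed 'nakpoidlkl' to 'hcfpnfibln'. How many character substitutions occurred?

Differing positions: 1, 2, 3, 5, 6, 7, 8, 9, 10. Hamming distance = 9.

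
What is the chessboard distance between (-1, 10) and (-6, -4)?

max(|x_i - y_i|) = max(|-1 - (-6)|, |10 - (-4)|) = max(5, 14) = 14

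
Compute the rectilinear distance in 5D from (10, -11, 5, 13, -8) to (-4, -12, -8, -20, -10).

Σ|x_i - y_i| = |10 - (-4)| + |-11 - (-12)| + |5 - (-8)| + |13 - (-20)| + |-8 - (-10)| = 14 + 1 + 13 + 33 + 2 = 63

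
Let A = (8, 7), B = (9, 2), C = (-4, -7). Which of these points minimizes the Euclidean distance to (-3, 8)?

Distances: d(A) ≈ 11.0454, d(B) ≈ 13.4164, d(C) ≈ 15.0333. Nearest: A = (8, 7) with distance 11.0454.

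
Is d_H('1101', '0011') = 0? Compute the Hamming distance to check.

Differing positions: 1, 2, 3. Hamming distance = 3, so the claim that d_H = 0 is false.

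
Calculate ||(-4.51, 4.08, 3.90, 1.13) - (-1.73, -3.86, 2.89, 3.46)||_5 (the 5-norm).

(Σ|x_i - y_i|^5)^(1/5) = (|-4.51 - (-1.73)|^5 + |4.08 - (-3.86)|^5 + |3.9 - 2.89|^5 + |1.13 - 3.46|^5)^(1/5)
= (2.78^5 + 7.94^5 + 1.01^5 + 2.33^5)^(1/5) ≈ (166.0443 + 31557.4943 + 1.051 + 68.672)^(1/5) = (31793.2616)^(1/5) ≈ 7.9518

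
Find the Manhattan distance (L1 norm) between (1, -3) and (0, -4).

Σ|x_i - y_i| = |1 - 0| + |-3 - (-4)| = 1 + 1 = 2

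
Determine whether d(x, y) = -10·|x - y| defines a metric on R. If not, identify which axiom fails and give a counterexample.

No. With c = -10 < 0, d fails non-negativity: d(9, 15) = -10·|9 - 15| = -10·6 = -60 < 0.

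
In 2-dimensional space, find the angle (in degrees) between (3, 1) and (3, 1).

With u = (3, 1), v = (3, 1):
u·v = 3·3 + 1·1 = 9 + 1 = 10.
|u| = √(3² + 1²) = √10, |v| = √(3² + 1²) = √10, so |u||v| = √(10·10) = √100 = 10.
cos θ = (u·v)/(|u||v|) = 10/10 = 1 (the vectors are parallel, pointing the same way)
θ = arccos(1) = 0°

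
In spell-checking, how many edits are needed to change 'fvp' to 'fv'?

Let D[i][j] be the edit distance between the first i characters of 'fvp' and the first j characters of 'fv', with D[i][0] = i, D[0][j] = j, and D[i][j] = D[i-1][j-1] if the characters match, else 1 + min(D[i-1][j], D[i][j-1], D[i-1][j-1]). Filling the table (rows: prefixes of 'fvp', columns: prefixes of 'fv'):
     ε  f  v
  ε  0  1  2
  f  1  0  1
  v  2  1  0
  p  3  2  1
The bottom-right entry gives D[3][2] = 1, so no sequence of fewer than 1 edit works. Backtracking through the table gives one optimal edit sequence (1 edit):
  fvp → fv (del p @3)
Edit distance = 1.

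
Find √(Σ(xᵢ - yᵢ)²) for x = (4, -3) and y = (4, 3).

√(Σ(x_i - y_i)²) = √((4 - 4)² + (-3 - 3)²)
= √(0² + (-6)²) = √(0 + 36) = √36 = 6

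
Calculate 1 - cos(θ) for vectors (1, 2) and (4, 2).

With u = (1, 2), v = (4, 2):
u·v = 1·4 + 2·2 = 4 + 4 = 8.
|u| = √(1² + 2²) = √5, |v| = √(4² + 2²) = √20, so |u||v| = √(5·20) = √100 = 10.
cos θ = (u·v)/(|u||v|) = 8/10 = 0.8
Cosine distance = 1 - cos θ = 1 - 0.8 = 0.2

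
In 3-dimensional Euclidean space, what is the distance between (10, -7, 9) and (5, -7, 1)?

√(Σ(x_i - y_i)²) = √((10 - 5)² + (-7 - (-7))² + (9 - 1)²)
= √(5² + 0² + 8²) = √(25 + 0 + 64) = √89 ≈ 9.434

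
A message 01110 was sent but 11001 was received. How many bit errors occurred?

Differing positions: 1, 3, 4, 5. Hamming distance = 4.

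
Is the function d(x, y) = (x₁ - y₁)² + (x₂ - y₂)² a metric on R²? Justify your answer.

No. The squared Euclidean distance fails the triangle inequality. Counterexample: x = (0, 0), y = (3, 2), z = (6, 4). d(x,z) = 6² + 4² = 52, but d(x,y) + d(y,z) = (3² + 2²) + (3² + 2²) = 13 + 13 = 26. Since 52 > 26, the triangle inequality is violated. (Note: √d, the ordinary Euclidean distance, IS a metric.)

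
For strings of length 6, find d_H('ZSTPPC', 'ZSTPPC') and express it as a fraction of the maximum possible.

Differing positions: none. Hamming distance = 0. The maximum possible Hamming distance for length-6 strings is 6, so d_H/6 = 0/6 = 0.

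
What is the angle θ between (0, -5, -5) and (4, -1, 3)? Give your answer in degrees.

With u = (0, -5, -5), v = (4, -1, 3):
u·v = 0·4 + (-5)·(-1) + (-5)·3 = 0 + 5 + (-15) = -10.
|u| = √(0² + (-5)² + (-5)²) = √50, |v| = √(4² + (-1)² + 3²) = √26, so |u||v| = √(50·26) = √1300.
cos θ = (u·v)/(|u||v|) = -10/√1300 ≈ -0.27735
θ = arccos(-0.27735) ≈ 106.1°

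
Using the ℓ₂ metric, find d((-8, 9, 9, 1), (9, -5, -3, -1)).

√(Σ(x_i - y_i)²) = √((-8 - 9)² + (9 - (-5))² + (9 - (-3))² + (1 - (-1))²)
= √((-17)² + 14² + 12² + 2²) = √(289 + 196 + 144 + 4) = √633 ≈ 25.1595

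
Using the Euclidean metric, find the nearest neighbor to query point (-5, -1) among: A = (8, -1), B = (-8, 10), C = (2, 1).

Distances: d(A) = 13, d(B) ≈ 11.4018, d(C) ≈ 7.2801. Nearest: C = (2, 1) with distance 7.2801.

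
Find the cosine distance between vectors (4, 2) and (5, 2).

With u = (4, 2), v = (5, 2):
u·v = 4·5 + 2·2 = 20 + 4 = 24.
|u| = √(4² + 2²) = √20, |v| = √(5² + 2²) = √29, so |u||v| = √(20·29) = √580.
cos θ = (u·v)/(|u||v|) = 24/√580 ≈ 0.9965
Cosine distance = 1 - cos θ ≈ 1 - 0.9965 = 0.0035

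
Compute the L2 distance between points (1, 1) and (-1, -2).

(Σ|x_i - y_i|^2)^(1/2) = (|1 - (-1)|^2 + |1 - (-2)|^2)^(1/2)
= (2^2 + 3^2)^(1/2) = (4 + 9)^(1/2) = (13)^(1/2) ≈ 3.6056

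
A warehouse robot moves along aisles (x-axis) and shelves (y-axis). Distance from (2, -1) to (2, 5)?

Σ|x_i - y_i| = |2 - 2| + |-1 - 5| = 0 + 6 = 6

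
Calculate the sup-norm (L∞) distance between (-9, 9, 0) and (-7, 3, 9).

max(|x_i - y_i|) = max(|-9 - (-7)|, |9 - 3|, |0 - 9|) = max(2, 6, 9) = 9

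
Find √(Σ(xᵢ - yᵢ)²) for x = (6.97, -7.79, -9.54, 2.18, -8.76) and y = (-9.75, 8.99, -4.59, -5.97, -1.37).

√(Σ(x_i - y_i)²) = √((6.97 - (-9.75))² + (-7.79 - 8.99)² + (-9.54 - (-4.59))² + (2.18 - (-5.97))² + (-8.76 - (-1.37))²)
= √(16.72² + (-16.78)² + (-4.95)² + 8.15² + (-7.39)²) = √(279.5584 + 281.5684 + 24.5025 + 66.4225 + 54.6121) = √706.6639 ≈ 26.5832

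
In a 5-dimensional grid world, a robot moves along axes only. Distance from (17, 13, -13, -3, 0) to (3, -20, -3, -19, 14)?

Σ|x_i - y_i| = |17 - 3| + |13 - (-20)| + |-13 - (-3)| + |-3 - (-19)| + |0 - 14| = 14 + 33 + 10 + 16 + 14 = 87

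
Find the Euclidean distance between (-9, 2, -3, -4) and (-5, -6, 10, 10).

√(Σ(x_i - y_i)²) = √((-9 - (-5))² + (2 - (-6))² + (-3 - 10)² + (-4 - 10)²)
= √((-4)² + 8² + (-13)² + (-14)²) = √(16 + 64 + 169 + 196) = √445 ≈ 21.095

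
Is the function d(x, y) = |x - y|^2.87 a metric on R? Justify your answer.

No. d(x,y) = |x-y|^2.87 fails the triangle inequality since p = 2.87 > 1. Counterexample: x = -3, y = 5, z = 6. d(x,z) = |-3 - 6|^2.87 = 9^2.87 ≈ 547.8681, but d(x,y) + d(y,z) = 8^2.87 + 1^2.87 ≈ 390.7224 + 1 = 391.7224. Since 547.8681 > 391.7224, the triangle inequality is violated.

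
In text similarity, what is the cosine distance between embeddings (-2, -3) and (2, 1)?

With u = (-2, -3), v = (2, 1):
u·v = (-2)·2 + (-3)·1 = (-4) + (-3) = -7.
|u| = √((-2)² + (-3)²) = √13, |v| = √(2² + 1²) = √5, so |u||v| = √(13·5) = √65.
cos θ = (u·v)/(|u||v|) = -7/√65 ≈ -0.8682
Cosine distance = 1 - cos θ ≈ 1 - (-0.8682) = 1.8682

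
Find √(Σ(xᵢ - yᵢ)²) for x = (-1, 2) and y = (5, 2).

√(Σ(x_i - y_i)²) = √((-1 - 5)² + (2 - 2)²)
= √((-6)² + 0²) = √(36 + 0) = √36 = 6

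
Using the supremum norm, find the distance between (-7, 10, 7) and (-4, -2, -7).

max(|x_i - y_i|) = max(|-7 - (-4)|, |10 - (-2)|, |7 - (-7)|) = max(3, 12, 14) = 14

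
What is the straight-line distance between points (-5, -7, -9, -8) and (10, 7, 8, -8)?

√(Σ(x_i - y_i)²) = √((-5 - 10)² + (-7 - 7)² + (-9 - 8)² + (-8 - (-8))²)
= √((-15)² + (-14)² + (-17)² + 0²) = √(225 + 196 + 289 + 0) = √710 ≈ 26.6458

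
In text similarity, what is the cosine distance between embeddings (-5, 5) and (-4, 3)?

With u = (-5, 5), v = (-4, 3):
u·v = (-5)·(-4) + 5·3 = 20 + 15 = 35.
|u| = √((-5)² + 5²) = √50, |v| = √((-4)² + 3²) = √25, so |u||v| = √(50·25) = √1250.
cos θ = (u·v)/(|u||v|) = 35/√1250 ≈ 0.9899
Cosine distance = 1 - cos θ ≈ 1 - 0.9899 = 0.0101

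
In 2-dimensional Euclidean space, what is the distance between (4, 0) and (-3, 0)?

√(Σ(x_i - y_i)²) = √((4 - (-3))² + (0 - 0)²)
= √(7² + 0²) = √(49 + 0) = √49 = 7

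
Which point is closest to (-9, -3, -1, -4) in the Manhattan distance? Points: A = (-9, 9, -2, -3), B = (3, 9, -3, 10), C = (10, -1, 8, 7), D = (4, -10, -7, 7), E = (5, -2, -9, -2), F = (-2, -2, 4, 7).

Distances: d(A) = 14, d(B) = 40, d(C) = 41, d(D) = 37, d(E) = 25, d(F) = 24. Nearest: A = (-9, 9, -2, -3) with distance 14.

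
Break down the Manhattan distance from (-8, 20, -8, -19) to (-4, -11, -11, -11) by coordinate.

Σ|x_i - y_i| = |-8 - (-4)| + |20 - (-11)| + |-8 - (-11)| + |-19 - (-11)| = 4 + 31 + 3 + 8 = 46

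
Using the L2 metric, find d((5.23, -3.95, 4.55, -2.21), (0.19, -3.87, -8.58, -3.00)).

√(Σ(x_i - y_i)²) = √((5.23 - 0.19)² + (-3.95 - (-3.87))² + (4.55 - (-8.58))² + (-2.21 - (-3))²)
= √(5.04² + (-0.08)² + 13.13² + 0.79²) = √(25.4016 + 0.0064 + 172.3969 + 0.6241) = √198.429 ≈ 14.0865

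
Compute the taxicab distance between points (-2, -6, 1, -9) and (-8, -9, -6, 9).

Σ|x_i - y_i| = |-2 - (-8)| + |-6 - (-9)| + |1 - (-6)| + |-9 - 9| = 6 + 3 + 7 + 18 = 34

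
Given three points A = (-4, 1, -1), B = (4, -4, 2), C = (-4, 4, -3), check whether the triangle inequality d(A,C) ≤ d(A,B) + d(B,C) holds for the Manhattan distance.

d(A,B) = 8 + 5 + 3 = 16, d(B,C) = 8 + 8 + 5 = 21, d(A,C) = 0 + 3 + 2 = 5.
d(A,C) = 5 ≤ 16 + 21 = 37. Triangle inequality is satisfied.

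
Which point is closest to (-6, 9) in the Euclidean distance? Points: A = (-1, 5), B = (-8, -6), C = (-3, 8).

Distances: d(A) ≈ 6.4031, d(B) ≈ 15.1327, d(C) ≈ 3.1623. Nearest: C = (-3, 8) with distance 3.1623.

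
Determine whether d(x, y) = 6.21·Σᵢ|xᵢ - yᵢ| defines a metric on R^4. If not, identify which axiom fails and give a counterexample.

Yes. The L1 (Manhattan) norm induces a metric on R^4, and multiplying a metric by a positive constant 6.21 > 0 preserves all four axioms: non-negativity (6.21·||x-y|| ≥ 0), identity (6.21·||x-y|| = 0 ⟺ ||x-y|| = 0 ⟺ x = y), symmetry (||x-y|| = ||y-x||), and the triangle inequality (6.21·||x-z|| ≤ 6.21·||x-y|| + 6.21·||y-z||). So d is a metric.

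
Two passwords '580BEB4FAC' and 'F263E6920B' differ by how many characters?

Differing positions: 1, 2, 3, 4, 6, 7, 8, 9, 10. Hamming distance = 9.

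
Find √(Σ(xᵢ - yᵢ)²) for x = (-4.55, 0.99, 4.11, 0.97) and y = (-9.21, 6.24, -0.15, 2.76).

√(Σ(x_i - y_i)²) = √((-4.55 - (-9.21))² + (0.99 - 6.24)² + (4.11 - (-0.15))² + (0.97 - 2.76)²)
= √(4.66² + (-5.25)² + 4.26² + (-1.79)²) = √(21.7156 + 27.5625 + 18.1476 + 3.2041) = √70.6298 ≈ 8.4042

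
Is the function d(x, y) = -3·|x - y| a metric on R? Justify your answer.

No. With c = -3 < 0, d fails non-negativity: d(1, 4) = -3·|1 - 4| = -3·3 = -9 < 0.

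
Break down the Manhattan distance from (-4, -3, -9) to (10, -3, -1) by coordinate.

Σ|x_i - y_i| = |-4 - 10| + |-3 - (-3)| + |-9 - (-1)| = 14 + 0 + 8 = 22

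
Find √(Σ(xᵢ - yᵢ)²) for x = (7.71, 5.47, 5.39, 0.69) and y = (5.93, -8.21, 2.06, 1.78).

√(Σ(x_i - y_i)²) = √((7.71 - 5.93)² + (5.47 - (-8.21))² + (5.39 - 2.06)² + (0.69 - 1.78)²)
= √(1.78² + 13.68² + 3.33² + (-1.09)²) = √(3.1684 + 187.1424 + 11.0889 + 1.1881) = √202.5878 ≈ 14.2333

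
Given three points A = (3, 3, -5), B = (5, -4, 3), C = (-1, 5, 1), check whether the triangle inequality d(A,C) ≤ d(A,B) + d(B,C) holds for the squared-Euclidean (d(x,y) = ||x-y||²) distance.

d(A,B) = 2² + 7² + 8² = 117, d(B,C) = 6² + 9² + 2² = 121, d(A,C) = 4² + 2² + 6² = 56.
d(A,C) = 56 ≤ 117 + 121 = 238. Triangle inequality is satisfied.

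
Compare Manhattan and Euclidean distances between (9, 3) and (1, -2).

L1 = |9 - 1| + |3 - (-2)| = 8 + 5 = 13
L2 = √(8² + 5²) = √89 ≈ 9.434
L1 ≥ L2 always (equality iff movement is along one axis); L1 > L2 here.
Ratio L1/L2 = 13/√89 ≈ 1.378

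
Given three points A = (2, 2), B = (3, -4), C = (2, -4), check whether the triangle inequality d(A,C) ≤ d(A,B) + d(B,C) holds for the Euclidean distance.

d(A,B) = √(1² + 6²) = √37 ≈ 6.0828, d(B,C) = √(1² + 0²) = √1 = 1, d(A,C) = √(0² + 6²) = √36 = 6.
d(A,C) = 6 ≤ 6.0828 + 1 = 7.0828. Triangle inequality is satisfied.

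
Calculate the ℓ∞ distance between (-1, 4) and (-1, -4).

max(|x_i - y_i|) = max(|-1 - (-1)|, |4 - (-4)|) = max(0, 8) = 8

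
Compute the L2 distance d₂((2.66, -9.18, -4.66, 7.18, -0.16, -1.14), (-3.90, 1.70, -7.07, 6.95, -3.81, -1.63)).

√(Σ(x_i - y_i)²) = √((2.66 - (-3.9))² + (-9.18 - 1.7)² + (-4.66 - (-7.07))² + (7.18 - 6.95)² + (-0.16 - (-3.81))² + (-1.14 - (-1.63))²)
= √(6.56² + (-10.88)² + 2.41² + 0.23² + 3.65² + 0.49²) = √(43.0336 + 118.3744 + 5.8081 + 0.0529 + 13.3225 + 0.2401) = √180.8316 ≈ 13.4474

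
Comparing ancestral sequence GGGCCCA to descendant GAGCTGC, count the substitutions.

Differing positions: 2, 5, 6, 7. Hamming distance = 4.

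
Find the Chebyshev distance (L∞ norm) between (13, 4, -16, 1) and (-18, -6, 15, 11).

max(|x_i - y_i|) = max(|13 - (-18)|, |4 - (-6)|, |-16 - 15|, |1 - 11|) = max(31, 10, 31, 10) = 31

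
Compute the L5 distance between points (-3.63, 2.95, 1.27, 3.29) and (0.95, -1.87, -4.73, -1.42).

(Σ|x_i - y_i|^5)^(1/5) = (|-3.63 - 0.95|^5 + |2.95 - (-1.87)|^5 + |1.27 - (-4.73)|^5 + |3.29 - (-1.42)|^5)^(1/5)
= (4.58^5 + 4.82^5 + 6^5 + 4.71^5)^(1/5) ≈ (2015.2429 + 2601.5681 + 7776 + 2317.9525)^(1/5) = (14710.7635)^(1/5) ≈ 6.816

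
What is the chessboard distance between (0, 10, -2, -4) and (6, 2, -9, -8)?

max(|x_i - y_i|) = max(|0 - 6|, |10 - 2|, |-2 - (-9)|, |-4 - (-8)|) = max(6, 8, 7, 4) = 8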